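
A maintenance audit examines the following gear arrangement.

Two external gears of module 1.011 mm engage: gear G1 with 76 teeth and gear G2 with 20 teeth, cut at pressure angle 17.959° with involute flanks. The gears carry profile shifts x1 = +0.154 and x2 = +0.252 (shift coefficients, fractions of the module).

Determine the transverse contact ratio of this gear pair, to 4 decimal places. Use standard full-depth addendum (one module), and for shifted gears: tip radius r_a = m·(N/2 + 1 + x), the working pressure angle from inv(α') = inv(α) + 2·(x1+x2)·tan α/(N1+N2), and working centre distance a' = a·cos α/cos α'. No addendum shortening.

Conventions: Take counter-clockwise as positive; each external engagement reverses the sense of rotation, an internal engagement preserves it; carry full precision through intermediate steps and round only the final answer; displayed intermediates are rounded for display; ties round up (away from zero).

1.6830

recognized (one external pair, fixed centres): single-mesh tooth geometry, m = 1.011, N1 = 76, N2 = 20
base radii: r_b1 = 36.546175, r_b2 = 9.617415
tip radii: r_a1 = 39.584694, r_a2 = 11.375772
inv(α') = inv(17.959°) + 2·(+0.154+0.252)·tan α/(76+20) = 0.01342666  ⇒  α' = 19.33738°
a' = a·cos α / cos α' = 48.5280·cos 17.959°/cos 19.33738° = 48.923610
action lengths: √(r_a1²−r_b1²) = 15.209375, √(r_a2²−r_b2²) = 6.075650
base pitch p_b = π·m·cos α = 3.021400
CR = (15.209375 + 6.075650 − 48.923610·sin 19.33738°)/3.021400 = 1.682976
contact ratio ≈ 1.6830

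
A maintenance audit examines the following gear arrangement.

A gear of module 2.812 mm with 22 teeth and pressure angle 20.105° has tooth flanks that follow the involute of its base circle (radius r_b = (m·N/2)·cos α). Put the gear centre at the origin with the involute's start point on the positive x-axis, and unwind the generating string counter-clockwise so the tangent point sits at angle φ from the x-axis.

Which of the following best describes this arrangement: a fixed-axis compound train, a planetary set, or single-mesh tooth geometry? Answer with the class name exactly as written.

topology: single-mesh involute geometry — m = 2.812, N = 22
classification: single-mesh tooth geometry

single-mesh tooth geometry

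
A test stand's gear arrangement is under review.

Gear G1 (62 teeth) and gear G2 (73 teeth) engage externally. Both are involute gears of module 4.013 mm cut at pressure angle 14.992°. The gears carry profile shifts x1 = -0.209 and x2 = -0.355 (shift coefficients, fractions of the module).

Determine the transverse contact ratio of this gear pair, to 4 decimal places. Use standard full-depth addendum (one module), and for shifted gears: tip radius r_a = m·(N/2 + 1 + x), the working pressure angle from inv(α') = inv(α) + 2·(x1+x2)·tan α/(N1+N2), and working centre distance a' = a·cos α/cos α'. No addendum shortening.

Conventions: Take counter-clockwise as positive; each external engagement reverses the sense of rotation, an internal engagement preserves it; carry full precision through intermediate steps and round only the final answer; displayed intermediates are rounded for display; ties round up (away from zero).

2.4410

topology: single-mesh involute geometry — m = 4.013, 62T/73T pair
base radii: r_b1 = 120.168565, r_b2 = 141.488794
tip radii: r_a1 = 127.577283, r_a2 = 149.062885
inv(α') = inv(14.992°) + 2·(-0.209-0.355)·tan α/(62+73) = 0.00390217  ⇒  α' = 12.92080°
a' = a·cos α / cos α' = 270.8775·cos 14.992°/cos 12.92080° = 268.454603
action lengths: √(r_a1²−r_b1²) = 42.842492, √(r_a2²−r_b2²) = 46.911243
base pitch p_b = π·m·cos α = 12.178086
CR = (42.842492 + 46.911243 − 268.454603·sin 12.92080°)/12.178086 = 2.440961
contact ratio ≈ 2.4410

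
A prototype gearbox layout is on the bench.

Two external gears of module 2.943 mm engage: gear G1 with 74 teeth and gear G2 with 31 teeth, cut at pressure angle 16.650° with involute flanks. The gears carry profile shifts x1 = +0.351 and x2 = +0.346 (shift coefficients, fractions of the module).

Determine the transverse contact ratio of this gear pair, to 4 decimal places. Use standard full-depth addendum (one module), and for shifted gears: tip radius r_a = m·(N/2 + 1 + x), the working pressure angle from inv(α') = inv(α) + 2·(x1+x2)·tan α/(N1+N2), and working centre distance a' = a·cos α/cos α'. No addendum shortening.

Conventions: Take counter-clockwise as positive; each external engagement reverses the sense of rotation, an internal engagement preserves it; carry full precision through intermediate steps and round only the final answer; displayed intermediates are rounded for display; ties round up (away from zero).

1.7950

recognized (one external pair, fixed centres): single-mesh tooth geometry, m = 2.943, N1 = 74, N2 = 31
base radii: r_b1 = 104.325516, r_b2 = 43.703932
tip radii: r_a1 = 112.866993, r_a2 = 49.577778
inv(α') = inv(16.650°) + 2·(+0.351+0.346)·tan α/(74+31) = 0.01243652  ⇒  α' = 18.86435°
a' = a·cos α / cos α' = 154.5075·cos 16.650°/cos 18.86435° = 156.431924
action lengths: √(r_a1²−r_b1²) = 43.071392, √(r_a2²−r_b2²) = 23.407742
base pitch p_b = π·m·cos α = 8.858061
CR = (43.071392 + 23.407742 − 156.431924·sin 18.86435°)/8.858061 = 1.794997
contact ratio ≈ 1.7950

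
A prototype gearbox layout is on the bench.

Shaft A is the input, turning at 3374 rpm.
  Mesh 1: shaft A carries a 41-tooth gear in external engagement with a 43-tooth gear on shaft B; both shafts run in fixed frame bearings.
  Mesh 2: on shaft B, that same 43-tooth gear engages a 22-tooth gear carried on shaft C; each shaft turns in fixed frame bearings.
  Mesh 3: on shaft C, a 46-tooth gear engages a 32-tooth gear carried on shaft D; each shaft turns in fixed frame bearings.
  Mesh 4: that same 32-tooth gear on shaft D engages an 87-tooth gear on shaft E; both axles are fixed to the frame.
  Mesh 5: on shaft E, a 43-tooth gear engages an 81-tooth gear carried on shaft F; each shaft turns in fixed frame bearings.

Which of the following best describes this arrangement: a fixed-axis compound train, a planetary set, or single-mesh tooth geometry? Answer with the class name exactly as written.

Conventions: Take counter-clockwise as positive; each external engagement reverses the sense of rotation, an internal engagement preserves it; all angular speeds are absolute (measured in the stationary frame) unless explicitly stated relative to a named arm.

recognized (6 fixed axles, 5 meshes): fixed-axis compound train
classification: fixed-axis compound train

fixed-axis compound train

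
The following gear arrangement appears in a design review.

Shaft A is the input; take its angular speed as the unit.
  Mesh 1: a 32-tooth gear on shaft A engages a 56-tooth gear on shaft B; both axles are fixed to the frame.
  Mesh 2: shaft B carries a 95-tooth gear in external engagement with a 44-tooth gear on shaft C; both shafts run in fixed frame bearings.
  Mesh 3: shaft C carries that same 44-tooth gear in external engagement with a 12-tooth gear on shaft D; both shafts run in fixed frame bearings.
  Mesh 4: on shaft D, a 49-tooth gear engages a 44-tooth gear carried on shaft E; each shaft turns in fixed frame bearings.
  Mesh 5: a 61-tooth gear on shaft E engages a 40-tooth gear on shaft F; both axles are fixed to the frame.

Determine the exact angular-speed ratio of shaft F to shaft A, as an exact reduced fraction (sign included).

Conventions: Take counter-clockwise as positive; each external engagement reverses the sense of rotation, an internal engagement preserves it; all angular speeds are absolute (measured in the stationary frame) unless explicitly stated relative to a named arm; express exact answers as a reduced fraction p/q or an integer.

class = fixed-axis compound train [5 meshes; 5 ratios multiply, 5 sense flips]
mesh 1 [32T→56T]: running ratio 4/7, sense −
mesh 2 [95T→44T]: running ratio 95/77, sense +
mesh 3 [44T→12T]: running ratio 95/21, sense −
mesh 4 [49T→44T]: running ratio 665/132, sense +
mesh 5 [61T→40T]: running ratio 8113/1056, sense −
ω_out/ω_in = -8113/1056

-8113/1056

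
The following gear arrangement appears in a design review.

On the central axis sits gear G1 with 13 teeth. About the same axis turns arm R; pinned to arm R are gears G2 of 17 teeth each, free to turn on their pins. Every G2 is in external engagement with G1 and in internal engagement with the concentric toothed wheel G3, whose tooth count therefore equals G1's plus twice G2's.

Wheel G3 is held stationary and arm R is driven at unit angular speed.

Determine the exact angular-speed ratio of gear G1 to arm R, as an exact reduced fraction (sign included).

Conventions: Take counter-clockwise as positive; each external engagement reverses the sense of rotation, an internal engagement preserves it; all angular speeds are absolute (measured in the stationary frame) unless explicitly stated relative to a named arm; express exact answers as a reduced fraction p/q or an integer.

60/13

recognized (axles ride arm R): planetary set, 13/17/47 teeth
ring teeth: 13 + 2·17 = 47
13(ω_sun−ω_arm) = −47(ω_ring−ω_arm),  ω_ring = 0, ω_arm = 1
ω_sun = 1 − (47/13)(0−1) = 60/13
ω_out/ω_in = 60/13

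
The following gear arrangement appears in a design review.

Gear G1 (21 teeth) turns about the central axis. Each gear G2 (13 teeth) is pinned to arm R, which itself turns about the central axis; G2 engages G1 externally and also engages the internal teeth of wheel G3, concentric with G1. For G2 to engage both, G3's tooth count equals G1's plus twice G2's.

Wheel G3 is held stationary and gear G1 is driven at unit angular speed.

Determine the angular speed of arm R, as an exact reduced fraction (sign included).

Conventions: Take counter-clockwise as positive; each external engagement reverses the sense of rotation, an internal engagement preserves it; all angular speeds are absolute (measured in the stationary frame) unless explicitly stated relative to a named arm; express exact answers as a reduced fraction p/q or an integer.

topology: planetary set — G1 21T / G2 13T / G3 47T, arm = carrier (Willis)
ring teeth: 21 + 2·13 = 47
21(ω_sun−ω_arm) = −47(ω_ring−ω_arm),  ω_ring = 0, ω_sun = 1
21(1−ω_arm) = −47(0−ω_arm)  ⇒  68·ω_arm = 21  ⇒  ω_arm = 21/68
exact speed ratio = 21/68

21/68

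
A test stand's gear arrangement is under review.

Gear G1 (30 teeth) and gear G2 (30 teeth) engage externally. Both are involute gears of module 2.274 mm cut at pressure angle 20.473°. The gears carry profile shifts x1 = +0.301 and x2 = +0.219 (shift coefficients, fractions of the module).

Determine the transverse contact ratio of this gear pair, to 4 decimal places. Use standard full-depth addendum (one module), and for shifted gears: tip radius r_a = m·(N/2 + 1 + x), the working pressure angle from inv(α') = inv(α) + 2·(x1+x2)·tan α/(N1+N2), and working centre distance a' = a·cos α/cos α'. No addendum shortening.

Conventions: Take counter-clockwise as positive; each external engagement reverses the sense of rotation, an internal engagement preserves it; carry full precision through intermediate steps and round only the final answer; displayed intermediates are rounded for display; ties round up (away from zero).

recognized (one external pair, fixed centres): single-mesh tooth geometry, m = 2.274, N1 = 30, N2 = 30
base radii: r_b1 = 31.955514, r_b2 = 31.955514
tip radii: r_a1 = 37.068474, r_a2 = 36.882006
inv(α') = inv(20.473°) + 2·(+0.301+0.219)·tan α/(30+30) = 0.02249776  ⇒  α' = 22.82317°
a' = a·cos α / cos α' = 68.2200·cos 20.473°/cos 22.82317° = 69.339901
action lengths: √(r_a1²−r_b1²) = 18.786082, √(r_a2²−r_b2²) = 18.415414
base pitch p_b = π·m·cos α = 6.692747
CR = (18.786082 + 18.415414 − 69.339901·sin 22.82317°)/6.692747 = 1.539780
contact ratio ≈ 1.5398

1.5398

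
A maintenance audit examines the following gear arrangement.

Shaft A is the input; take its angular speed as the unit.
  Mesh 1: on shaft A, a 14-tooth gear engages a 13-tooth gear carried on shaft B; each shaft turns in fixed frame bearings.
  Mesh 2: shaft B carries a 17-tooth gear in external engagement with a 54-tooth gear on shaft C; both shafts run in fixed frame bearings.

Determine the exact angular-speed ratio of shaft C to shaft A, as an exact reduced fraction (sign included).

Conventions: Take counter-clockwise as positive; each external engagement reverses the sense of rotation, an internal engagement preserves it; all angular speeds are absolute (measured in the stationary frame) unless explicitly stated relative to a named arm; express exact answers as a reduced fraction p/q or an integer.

class = fixed-axis compound train [2 meshes; 2 ratios multiply, 2 sense flips]
mesh 1 [14T→13T]: running ratio 14/13, sense −
mesh 2 [17T→54T]: running ratio 119/351, sense +
ω_out/ω_in = 119/351

119/351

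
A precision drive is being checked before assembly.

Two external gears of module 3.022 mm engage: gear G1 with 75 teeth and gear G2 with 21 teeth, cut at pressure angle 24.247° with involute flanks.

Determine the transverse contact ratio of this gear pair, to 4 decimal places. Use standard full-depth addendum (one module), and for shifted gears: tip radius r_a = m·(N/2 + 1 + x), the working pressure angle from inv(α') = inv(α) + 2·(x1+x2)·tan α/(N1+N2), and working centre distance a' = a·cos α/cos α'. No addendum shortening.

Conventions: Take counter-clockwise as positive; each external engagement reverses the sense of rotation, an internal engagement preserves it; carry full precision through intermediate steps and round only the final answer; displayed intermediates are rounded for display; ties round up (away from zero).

topology: single-mesh involute geometry — m = 3.022, 75T/21T pair
base radii: r_b1 = 103.327871, r_b2 = 28.931804
tip radii: r_a1 = 116.347000, r_a2 = 34.753000
no profile shift: α' = α, a' = a
action lengths: √(r_a1²−r_b1²) = 53.478740, √(r_a2²−r_b2²) = 19.254136
base pitch p_b = π·m·cos α = 8.656375
CR = (53.478740 + 19.254136 − 145.056000·sin 24.24700°)/8.656375 = 1.520563
contact ratio ≈ 1.5206

1.5206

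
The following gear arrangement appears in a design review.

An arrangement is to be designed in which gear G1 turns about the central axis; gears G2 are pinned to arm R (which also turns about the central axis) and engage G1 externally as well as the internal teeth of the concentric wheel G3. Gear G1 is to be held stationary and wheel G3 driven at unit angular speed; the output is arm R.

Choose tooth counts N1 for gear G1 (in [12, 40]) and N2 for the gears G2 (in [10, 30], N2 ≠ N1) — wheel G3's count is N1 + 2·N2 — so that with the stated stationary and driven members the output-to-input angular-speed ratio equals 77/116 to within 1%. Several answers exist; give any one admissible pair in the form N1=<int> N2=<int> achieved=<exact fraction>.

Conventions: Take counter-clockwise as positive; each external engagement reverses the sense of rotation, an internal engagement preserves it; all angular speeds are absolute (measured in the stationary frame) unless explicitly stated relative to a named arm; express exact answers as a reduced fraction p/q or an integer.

topology: planetary set — design target 77/116, arm = carrier (Willis)
Willis with ω_sun = 0: ω_arm/ω_ring = N3/(N1+N3); set equal to 77/116  ⇒  N3/N1 = (77/116)/(1 − 77/116) = 77/39
N3 = N1 + 2·N2  ⇒  N2/N1 = (N3/N1 − 1)/2 = (77/39 − 1)/2 = 19/39
smallest multiple with N1 ≥ 12 and N2 ≥ 10: k = 1  ⇒  N1 = 1·39 = 39, N2 = 1·19 = 19 (N1 ≤ 40, N2 ≤ 30, N2 ≠ N1 ✓), N3 = 39 + 2·19 = 77
check: N3/(N1+N3) with N1 = 39, N3 = 77 gives 77/116; |achieved − target| = 0 ≤ 77/11600 ✓

N1=39 N2=19 achieved=77/116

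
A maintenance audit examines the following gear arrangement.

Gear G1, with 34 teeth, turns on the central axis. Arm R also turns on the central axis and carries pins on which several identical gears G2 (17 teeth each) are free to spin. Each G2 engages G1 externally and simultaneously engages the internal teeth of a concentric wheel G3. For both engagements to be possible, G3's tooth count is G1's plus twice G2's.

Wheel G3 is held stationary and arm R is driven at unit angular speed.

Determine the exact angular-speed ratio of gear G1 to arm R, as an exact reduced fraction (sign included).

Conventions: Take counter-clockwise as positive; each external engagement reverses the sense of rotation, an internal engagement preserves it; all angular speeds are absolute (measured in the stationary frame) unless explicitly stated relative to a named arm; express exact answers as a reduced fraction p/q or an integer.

3

recognized (axles ride arm R): planetary set, 34/17/68 teeth
ring teeth: 34 + 2·17 = 68
34(ω_sun−ω_arm) = −68(ω_ring−ω_arm),  ω_ring = 0, ω_arm = 1
ω_sun = 1 − (68/34)(0−1) = 3
ω_out/ω_in = 3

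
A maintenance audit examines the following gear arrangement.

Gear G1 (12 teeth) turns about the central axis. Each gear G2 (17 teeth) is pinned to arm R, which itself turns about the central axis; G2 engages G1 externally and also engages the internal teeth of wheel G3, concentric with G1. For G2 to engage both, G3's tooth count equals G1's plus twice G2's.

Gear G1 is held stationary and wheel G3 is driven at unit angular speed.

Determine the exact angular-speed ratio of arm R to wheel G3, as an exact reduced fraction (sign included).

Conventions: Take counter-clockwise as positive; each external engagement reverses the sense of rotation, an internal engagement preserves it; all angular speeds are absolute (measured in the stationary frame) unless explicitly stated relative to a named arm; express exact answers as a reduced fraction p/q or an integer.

23/29

class = planetary set [G3 = 12+2·17 = 46; Willis about the carrier]
ring teeth: 12 + 2·17 = 46
12(ω_sun−ω_arm) = −46(ω_ring−ω_arm),  ω_sun = 0, ω_ring = 1
12(0−ω_arm) = −46(1−ω_arm)  ⇒  58·ω_arm = 46  ⇒  ω_arm = 23/29
ω_out/ω_in = 23/29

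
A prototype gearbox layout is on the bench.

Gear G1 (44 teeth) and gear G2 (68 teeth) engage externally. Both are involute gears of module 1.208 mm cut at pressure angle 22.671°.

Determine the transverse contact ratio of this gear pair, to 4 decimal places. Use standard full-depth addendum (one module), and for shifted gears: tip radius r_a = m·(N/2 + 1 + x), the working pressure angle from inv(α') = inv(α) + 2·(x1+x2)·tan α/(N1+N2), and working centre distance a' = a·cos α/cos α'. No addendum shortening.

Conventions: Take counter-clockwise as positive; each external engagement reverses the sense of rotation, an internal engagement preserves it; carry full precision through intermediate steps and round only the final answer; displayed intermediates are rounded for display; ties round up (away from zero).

class = single-mesh tooth geometry [involute pair 44T × 68T, m = 1.208]
base radii: r_b1 = 24.522560, r_b2 = 37.898502
tip radii: r_a1 = 27.784000, r_a2 = 42.280000
no profile shift: α' = α, a' = a
action lengths: √(r_a1²−r_b1²) = 13.061191, √(r_a2²−r_b2²) = 18.743051
base pitch p_b = π·m·cos α = 3.501813
CR = (13.061191 + 18.743051 − 67.648000·sin 22.67100°)/3.501813 = 1.636312
contact ratio ≈ 1.6363

1.6363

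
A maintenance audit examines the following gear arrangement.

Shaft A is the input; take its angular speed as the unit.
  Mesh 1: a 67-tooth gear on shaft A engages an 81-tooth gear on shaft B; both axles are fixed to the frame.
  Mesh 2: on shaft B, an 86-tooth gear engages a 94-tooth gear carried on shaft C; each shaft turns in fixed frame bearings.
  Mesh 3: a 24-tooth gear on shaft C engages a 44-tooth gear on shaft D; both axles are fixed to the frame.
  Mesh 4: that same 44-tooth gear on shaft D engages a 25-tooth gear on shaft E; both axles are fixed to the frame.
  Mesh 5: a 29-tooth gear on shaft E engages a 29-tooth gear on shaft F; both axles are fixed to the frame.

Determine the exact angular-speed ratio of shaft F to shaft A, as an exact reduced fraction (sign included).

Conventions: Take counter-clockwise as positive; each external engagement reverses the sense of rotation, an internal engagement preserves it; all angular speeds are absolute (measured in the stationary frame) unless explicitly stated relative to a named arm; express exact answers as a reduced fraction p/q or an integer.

-23048/31725

class = fixed-axis compound train [5 meshes; 5 ratios multiply, 5 sense flips]
mesh 1 [67T→81T]: running ratio 67/81, sense −
mesh 2 [86T→94T]: running ratio 2881/3807, sense +
mesh 3 [24T→44T]: running ratio 5762/13959, sense −
mesh 4 [44T→25T]: running ratio 23048/31725, sense +
mesh 5 [29T→29T]: running ratio 23048/31725, sense −
ω_out/ω_in = -23048/31725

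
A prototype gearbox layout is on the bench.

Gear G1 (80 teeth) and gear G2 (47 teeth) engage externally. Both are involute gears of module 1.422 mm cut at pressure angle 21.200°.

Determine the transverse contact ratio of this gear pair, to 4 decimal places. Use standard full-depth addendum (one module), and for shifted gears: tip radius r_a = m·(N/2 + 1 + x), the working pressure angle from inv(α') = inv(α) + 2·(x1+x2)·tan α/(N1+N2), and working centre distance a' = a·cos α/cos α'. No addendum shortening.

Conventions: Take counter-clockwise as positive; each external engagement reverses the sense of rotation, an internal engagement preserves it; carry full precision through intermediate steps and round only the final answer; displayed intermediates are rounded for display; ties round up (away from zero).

1.7199

single-mesh involute tooth geometry (80T engaging 47T at module 1.422)
base radii: r_b1 = 53.030578, r_b2 = 31.155464
tip radii: r_a1 = 58.302000, r_a2 = 34.839000
no profile shift: α' = α, a' = a
action lengths: √(r_a1²−r_b1²) = 24.225627, √(r_a2²−r_b2²) = 15.591439
base pitch p_b = π·m·cos α = 4.165012
CR = (24.225627 + 15.591439 − 90.297000·sin 21.20000°)/4.165012 = 1.719912
contact ratio ≈ 1.7199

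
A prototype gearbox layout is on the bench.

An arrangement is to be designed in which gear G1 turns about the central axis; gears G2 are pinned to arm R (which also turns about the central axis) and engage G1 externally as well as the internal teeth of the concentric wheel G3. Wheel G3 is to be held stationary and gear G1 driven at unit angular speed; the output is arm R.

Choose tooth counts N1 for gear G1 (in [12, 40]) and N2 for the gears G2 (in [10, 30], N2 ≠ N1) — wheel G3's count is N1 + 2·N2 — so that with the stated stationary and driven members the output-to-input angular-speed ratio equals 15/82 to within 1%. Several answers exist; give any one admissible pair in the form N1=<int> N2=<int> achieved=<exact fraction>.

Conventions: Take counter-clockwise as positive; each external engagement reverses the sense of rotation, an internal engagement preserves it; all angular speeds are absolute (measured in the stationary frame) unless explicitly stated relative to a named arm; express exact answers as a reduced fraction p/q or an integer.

N1=15 N2=26 achieved=15/82

design class (target 15/82): planetary set
Willis with ω_ring = 0: ω_arm/ω_sun = N1/(N1+N3); set equal to 15/82  ⇒  N3/N1 = 1/(15/82) − 1 = 67/15
N3 = N1 + 2·N2  ⇒  N2/N1 = (N3/N1 − 1)/2 = (67/15 − 1)/2 = 26/15
smallest multiple with N1 ≥ 12 and N2 ≥ 10: k = 1  ⇒  N1 = 1·15 = 15, N2 = 1·26 = 26 (N1 ≤ 40, N2 ≤ 30, N2 ≠ N1 ✓), N3 = 15 + 2·26 = 67
check: N1/(N1+N3) with N1 = 15, N3 = 67 gives 15/82; |achieved − target| = 0 ≤ 3/1640 ✓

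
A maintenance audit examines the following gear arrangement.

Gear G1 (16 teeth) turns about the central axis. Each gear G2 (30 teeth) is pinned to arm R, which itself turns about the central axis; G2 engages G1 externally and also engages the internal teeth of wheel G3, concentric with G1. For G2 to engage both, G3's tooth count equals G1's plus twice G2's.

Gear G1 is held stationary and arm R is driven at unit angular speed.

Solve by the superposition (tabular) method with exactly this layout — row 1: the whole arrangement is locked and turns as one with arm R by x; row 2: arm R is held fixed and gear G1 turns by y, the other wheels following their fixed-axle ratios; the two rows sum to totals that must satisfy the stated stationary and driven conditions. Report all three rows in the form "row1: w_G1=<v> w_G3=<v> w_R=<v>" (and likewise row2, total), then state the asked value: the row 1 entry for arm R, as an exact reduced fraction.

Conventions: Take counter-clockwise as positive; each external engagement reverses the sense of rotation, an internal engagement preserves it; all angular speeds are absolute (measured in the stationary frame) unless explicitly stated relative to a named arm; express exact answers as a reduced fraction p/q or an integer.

planetary set (16T centre, 30T on arm, 76T internal) — Willis relation
superposition row 1 [locked train]: every member turns x
superposition row 2 [arm held]: sun y, ring −(16/76)·y, arm 0
boundary: total ω_sun = x + y = 0 and total ω_arm = x = 1  ⇒  y = -1, x = 1
row 2 ring = −(16/76)·(-1) = 4/19
totals (row 1 + row 2): sun 1 + (-1) = 0, ring 1 + 4/19 = 23/19, arm 1 + 0 = 1
asked cell (row1, arm) = 1

row1: w_G1=1 w_G3=1 w_R=1
row2: w_G1=-1 w_G3=4/19 w_R=0
total: w_G1=0 w_G3=23/19 w_R=1
asked value: 1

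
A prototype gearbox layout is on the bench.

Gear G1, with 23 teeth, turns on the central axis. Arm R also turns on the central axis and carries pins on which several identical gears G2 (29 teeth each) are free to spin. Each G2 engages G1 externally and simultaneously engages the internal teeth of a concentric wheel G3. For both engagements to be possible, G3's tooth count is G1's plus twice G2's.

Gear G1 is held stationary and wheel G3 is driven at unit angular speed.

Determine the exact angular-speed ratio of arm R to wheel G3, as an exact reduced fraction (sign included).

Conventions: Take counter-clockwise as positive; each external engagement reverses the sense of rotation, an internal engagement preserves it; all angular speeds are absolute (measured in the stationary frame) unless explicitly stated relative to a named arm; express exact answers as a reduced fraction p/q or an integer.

planetary set (23T centre, 29T on arm, 81T internal) — Willis relation
ring teeth: 23 + 2·29 = 81
23(ω_sun−ω_arm) = −81(ω_ring−ω_arm),  ω_sun = 0, ω_ring = 1
23(0−ω_arm) = −81(1−ω_arm)  ⇒  104·ω_arm = 81  ⇒  ω_arm = 81/104
ω_out/ω_in = 81/104

81/104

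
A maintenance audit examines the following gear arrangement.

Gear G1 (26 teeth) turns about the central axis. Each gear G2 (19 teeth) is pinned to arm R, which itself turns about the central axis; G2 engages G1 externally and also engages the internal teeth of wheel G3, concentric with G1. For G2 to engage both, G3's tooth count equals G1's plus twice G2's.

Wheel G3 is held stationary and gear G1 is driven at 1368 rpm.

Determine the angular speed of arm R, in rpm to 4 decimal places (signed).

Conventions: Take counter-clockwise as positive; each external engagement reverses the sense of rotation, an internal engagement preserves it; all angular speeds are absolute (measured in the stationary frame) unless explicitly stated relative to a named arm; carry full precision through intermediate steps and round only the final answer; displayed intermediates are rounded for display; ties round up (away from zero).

planetary set (26T centre, 19T on arm, 64T internal) — Willis relation
normalise by the input: solve with ω_sun = 1, then scale by 1368 rpm
ring teeth: 26 + 2·19 = 64
26(ω_sun−ω_arm) = −64(ω_ring−ω_arm),  ω_ring = 0, ω_sun = 1
26(1−ω_arm) = −64(0−ω_arm)  ⇒  90·ω_arm = 26  ⇒  ω_arm = 13/45
scale: ω_arm = 13/45 × 1368 rpm = +395.2000 rpm

+395.2000 rpm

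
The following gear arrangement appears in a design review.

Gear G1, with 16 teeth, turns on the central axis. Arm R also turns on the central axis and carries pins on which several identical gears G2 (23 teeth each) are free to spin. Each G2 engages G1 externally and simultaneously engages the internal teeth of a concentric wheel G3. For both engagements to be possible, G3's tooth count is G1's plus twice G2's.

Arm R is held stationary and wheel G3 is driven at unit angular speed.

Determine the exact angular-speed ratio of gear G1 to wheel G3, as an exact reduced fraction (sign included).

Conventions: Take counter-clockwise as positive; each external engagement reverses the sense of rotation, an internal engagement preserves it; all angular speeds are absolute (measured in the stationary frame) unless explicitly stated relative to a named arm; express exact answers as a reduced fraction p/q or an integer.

-31/8

topology: planetary set — G1 16T / G2 23T / G3 62T, arm = carrier (Willis)
ring teeth: 16 + 2·23 = 62
16(ω_sun−ω_arm) = −62(ω_ring−ω_arm),  ω_arm = 0, ω_ring = 1
ω_sun = 0 − (62/16)(1−0) = -31/8
ω_out/ω_in = -31/8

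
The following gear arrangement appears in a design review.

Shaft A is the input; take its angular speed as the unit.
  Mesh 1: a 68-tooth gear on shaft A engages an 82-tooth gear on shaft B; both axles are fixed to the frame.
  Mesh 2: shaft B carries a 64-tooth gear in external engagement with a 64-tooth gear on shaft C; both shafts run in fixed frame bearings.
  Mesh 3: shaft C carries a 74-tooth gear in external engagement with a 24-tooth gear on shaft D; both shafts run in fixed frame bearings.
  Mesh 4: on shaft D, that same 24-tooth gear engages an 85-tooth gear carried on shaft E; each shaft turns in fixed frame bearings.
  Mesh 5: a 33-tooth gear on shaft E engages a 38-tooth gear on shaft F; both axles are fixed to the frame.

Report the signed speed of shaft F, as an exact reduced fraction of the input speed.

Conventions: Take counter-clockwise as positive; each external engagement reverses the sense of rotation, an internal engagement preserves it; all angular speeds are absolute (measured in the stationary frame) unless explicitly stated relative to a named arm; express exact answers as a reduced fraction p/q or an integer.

5-mesh fixed-axis compound train (all bearings frame-fixed)
mesh 1 [68T→82T]: |ω|/ω_in = 1×68/82 = 34/41, sense flips to −
mesh 2 [64T→64T]: |ω|/ω_in = (34/41)×64/64 = 34/41, sense flips to +
mesh 3 [74T→24T]: |ω|/ω_in = (34/41)×74/24 = 629/246, sense flips to −
mesh 4 [24T→85T]: |ω|/ω_in = (629/246)×24/85 = 148/205, sense flips to +
mesh 5 [33T→38T]: |ω|/ω_in = (148/205)×33/38 = 2442/3895, sense flips to −
signed output speed (× input speed) = -2442/3895

-2442/3895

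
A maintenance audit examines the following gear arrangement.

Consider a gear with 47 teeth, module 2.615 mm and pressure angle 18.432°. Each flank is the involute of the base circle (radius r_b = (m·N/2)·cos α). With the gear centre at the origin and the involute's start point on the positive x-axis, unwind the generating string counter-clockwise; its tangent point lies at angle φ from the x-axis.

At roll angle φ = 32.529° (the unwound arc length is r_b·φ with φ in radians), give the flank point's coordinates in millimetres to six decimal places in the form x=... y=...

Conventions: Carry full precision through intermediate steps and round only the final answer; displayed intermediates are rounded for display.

x=66.952094 y=3.442926

single-mesh involute tooth geometry (47T wheel at module 2.615)
pitch radius r_p = m·N/2 = 2.615·47/2 = 61.452500
base radius r_b = r_p·cos α = 61.452500·cos 18.432° = 58.299960
roll angle φ = 32.529° = 0.56773815 rad
x = r_b·(cos φ + φ·sin φ) = 66.952094
y = r_b·(sin φ − φ·cos φ) = 3.442926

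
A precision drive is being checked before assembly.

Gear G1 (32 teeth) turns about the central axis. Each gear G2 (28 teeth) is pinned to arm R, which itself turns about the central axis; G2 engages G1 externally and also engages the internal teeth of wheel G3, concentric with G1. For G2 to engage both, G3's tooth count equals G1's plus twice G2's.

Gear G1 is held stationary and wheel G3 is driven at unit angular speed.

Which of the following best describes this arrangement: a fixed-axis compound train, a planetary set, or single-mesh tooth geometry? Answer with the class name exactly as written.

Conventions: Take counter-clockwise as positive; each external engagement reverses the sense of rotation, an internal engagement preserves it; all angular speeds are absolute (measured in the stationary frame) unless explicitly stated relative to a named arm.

planetary set

topology: planetary set — G1 32T / G2 28T / G3 88T, arm = carrier (Willis)
classification: planetary set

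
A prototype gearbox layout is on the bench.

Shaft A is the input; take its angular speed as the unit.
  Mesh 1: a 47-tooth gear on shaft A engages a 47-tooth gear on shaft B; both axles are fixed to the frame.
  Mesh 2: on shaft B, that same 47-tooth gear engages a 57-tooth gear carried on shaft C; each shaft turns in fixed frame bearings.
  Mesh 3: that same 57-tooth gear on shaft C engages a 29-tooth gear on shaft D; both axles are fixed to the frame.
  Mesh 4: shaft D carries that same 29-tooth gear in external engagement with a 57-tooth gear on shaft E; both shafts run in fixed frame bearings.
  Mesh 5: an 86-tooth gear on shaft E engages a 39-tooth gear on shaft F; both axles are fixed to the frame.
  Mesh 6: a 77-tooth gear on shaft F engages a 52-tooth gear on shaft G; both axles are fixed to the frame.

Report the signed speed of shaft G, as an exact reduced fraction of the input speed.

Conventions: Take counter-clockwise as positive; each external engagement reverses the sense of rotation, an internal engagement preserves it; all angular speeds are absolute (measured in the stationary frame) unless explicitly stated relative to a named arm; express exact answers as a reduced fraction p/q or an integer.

155617/57798

6-mesh fixed-axis compound train (all bearings frame-fixed)
mesh 1 [47T→47T]: |ω|/ω_in = 1×47/47 = 1, sense flips to −
mesh 2 [47T→57T]: |ω|/ω_in = 1×47/57 = 47/57, sense flips to +
mesh 3 [57T→29T]: |ω|/ω_in = (47/57)×57/29 = 47/29, sense flips to −
mesh 4 [29T→57T]: |ω|/ω_in = (47/29)×29/57 = 47/57, sense flips to +
mesh 5 [86T→39T]: |ω|/ω_in = (47/57)×86/39 = 4042/2223, sense flips to −
mesh 6 [77T→52T]: |ω|/ω_in = (4042/2223)×77/52 = 155617/57798, sense flips to +
signed output speed (× input speed) = 155617/57798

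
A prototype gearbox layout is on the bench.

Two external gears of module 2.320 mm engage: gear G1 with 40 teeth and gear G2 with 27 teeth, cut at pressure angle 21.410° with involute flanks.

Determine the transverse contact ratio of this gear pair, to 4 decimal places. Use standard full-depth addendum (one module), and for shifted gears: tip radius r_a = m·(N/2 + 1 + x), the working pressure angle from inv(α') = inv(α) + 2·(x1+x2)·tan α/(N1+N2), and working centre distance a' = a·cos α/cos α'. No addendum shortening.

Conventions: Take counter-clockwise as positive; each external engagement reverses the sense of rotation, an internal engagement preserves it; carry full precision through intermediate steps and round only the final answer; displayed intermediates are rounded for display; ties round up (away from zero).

single-mesh involute tooth geometry (40T engaging 27T at module 2.320)
base radii: r_b1 = 43.198034, r_b2 = 29.158673
tip radii: r_a1 = 48.720000, r_a2 = 33.640000
no profile shift: α' = α, a' = a
action lengths: √(r_a1²−r_b1²) = 22.529275, √(r_a2²−r_b2²) = 16.775619
base pitch p_b = π·m·cos α = 6.785531
CR = (22.529275 + 16.775619 − 77.720000·sin 21.41000°)/6.785531 = 1.611376
contact ratio ≈ 1.6114

1.6114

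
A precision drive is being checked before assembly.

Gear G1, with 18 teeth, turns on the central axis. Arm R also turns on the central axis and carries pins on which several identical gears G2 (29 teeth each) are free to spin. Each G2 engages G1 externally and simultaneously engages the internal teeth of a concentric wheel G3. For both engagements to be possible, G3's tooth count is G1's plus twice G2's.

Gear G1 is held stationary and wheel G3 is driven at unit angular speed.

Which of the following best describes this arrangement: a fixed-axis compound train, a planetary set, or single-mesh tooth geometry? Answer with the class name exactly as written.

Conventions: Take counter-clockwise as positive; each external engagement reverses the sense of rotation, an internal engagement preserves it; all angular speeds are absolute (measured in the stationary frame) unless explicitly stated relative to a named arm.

planetary set

recognized (axles ride arm R): planetary set, 18/29/76 teeth
classification: planetary set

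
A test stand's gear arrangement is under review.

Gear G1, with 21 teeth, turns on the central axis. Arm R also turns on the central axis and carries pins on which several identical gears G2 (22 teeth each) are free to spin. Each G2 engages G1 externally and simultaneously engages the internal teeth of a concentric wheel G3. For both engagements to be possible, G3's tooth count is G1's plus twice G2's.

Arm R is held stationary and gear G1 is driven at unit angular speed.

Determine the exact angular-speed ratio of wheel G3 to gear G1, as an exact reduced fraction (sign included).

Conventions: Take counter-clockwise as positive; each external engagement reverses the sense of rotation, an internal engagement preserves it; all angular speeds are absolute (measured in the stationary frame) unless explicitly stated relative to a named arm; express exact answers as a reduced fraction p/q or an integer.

-21/65

class = planetary set [G3 = 21+2·22 = 65; Willis about the carrier]
ring teeth: 21 + 2·22 = 65
21(ω_sun−ω_arm) = −65(ω_ring−ω_arm),  ω_arm = 0, ω_sun = 1
ω_ring = 0 − (21/65)(1−0) = -21/65
ω_out/ω_in = -21/65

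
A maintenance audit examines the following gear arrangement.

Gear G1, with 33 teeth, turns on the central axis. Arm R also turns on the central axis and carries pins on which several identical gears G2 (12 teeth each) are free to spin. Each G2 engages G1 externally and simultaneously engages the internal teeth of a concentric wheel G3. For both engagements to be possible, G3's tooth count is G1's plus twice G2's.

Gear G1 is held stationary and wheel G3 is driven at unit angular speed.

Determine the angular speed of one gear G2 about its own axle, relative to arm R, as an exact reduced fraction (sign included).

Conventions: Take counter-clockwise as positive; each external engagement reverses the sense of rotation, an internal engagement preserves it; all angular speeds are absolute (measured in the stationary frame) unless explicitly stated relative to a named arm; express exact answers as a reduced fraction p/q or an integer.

planetary set (33T centre, 12T on arm, 57T internal) — Willis relation
ring teeth: 33 + 2·12 = 57
33(ω_sun−ω_arm) = −57(ω_ring−ω_arm),  ω_sun = 0, ω_ring = 1
33(0−ω_arm) = −57(1−ω_arm)  ⇒  90·ω_arm = 57  ⇒  ω_arm = 19/30
sun–planet mesh: 33·(0−19/30) = −12·(ω_p−ω_arm)  ⇒  ω_p−ω_arm = 209/120
exact speed ratio = 209/120

209/120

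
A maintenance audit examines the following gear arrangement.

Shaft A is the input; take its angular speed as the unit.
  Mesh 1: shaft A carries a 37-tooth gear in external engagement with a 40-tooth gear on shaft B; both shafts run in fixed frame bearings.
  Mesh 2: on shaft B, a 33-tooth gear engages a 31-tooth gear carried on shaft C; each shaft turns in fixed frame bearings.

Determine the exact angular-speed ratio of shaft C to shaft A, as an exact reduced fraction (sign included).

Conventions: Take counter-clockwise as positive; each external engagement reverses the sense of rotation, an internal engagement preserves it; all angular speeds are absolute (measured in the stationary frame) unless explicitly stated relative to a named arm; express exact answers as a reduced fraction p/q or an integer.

class = fixed-axis compound train [2 meshes; 2 ratios multiply, 2 sense flips]
mesh 1 [37T→40T]: running ratio 37/40, sense −
mesh 2 [33T→31T]: running ratio 1221/1240, sense +
ω_out/ω_in = 1221/1240

1221/1240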